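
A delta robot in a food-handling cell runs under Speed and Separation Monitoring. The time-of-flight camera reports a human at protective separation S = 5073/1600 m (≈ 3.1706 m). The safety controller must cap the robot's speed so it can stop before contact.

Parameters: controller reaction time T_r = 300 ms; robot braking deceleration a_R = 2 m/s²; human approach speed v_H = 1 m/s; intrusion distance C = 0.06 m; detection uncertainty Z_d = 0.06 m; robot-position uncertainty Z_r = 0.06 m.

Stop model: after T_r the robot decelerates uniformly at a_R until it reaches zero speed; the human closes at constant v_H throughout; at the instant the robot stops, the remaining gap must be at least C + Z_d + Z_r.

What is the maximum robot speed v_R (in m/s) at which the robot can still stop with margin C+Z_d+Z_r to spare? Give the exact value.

collect terms ⇒ (1/4)·v_R² + (4/5)·v_R + (-861/320) = 0
  disc = (4/5)² − 4·(1/4)·(-861/320) = 5329/1600 ; √disc = 73/40
  v_R = (−(4/5) + 73/40) / (2·(1/4)) = 41/20 m/s
check:
stop time T_s = (41/20)/2 = 1.0250 s
reaction-phase robot travel = 2.0500·0.3000 = 0.6150 m
robot under decel: 2.0500²/(2·2.0000) = 1.0506 m
person approaches 1.0000·(0.3000+1.0250) = 1.3250 m
residual clearance needed = 0.0600+0.0600+0.0600 = 0.1800 m
sum ≈ 0.6150+1.0506+1.3250+0.1800 ≈ 3.1706 m = S ✓

v_R_max = 41/20 m/s = 2.0500 m/s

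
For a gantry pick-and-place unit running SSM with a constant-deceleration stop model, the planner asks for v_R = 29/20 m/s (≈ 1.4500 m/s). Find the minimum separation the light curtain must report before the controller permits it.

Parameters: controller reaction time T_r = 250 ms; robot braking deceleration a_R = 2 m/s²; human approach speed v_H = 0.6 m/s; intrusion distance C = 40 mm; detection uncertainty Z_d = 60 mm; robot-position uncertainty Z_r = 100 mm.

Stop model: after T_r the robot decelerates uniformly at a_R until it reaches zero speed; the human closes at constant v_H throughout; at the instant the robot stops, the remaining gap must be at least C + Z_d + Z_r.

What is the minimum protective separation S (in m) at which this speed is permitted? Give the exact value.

stop time T_s = (29/20)/2 = 0.7250 s
robot in T_r: 1.4500·0.2500 = 0.3625 m
robot under decel: 1.4500²/(2·2.0000) = 0.5256 m
human closes 0.6000·0.9750 = 0.5850 m
C+Z_d+Z_r = 0.0400+0.0600+0.1000 = 0.2000 m
S_min ≈ 0.3625+0.5256+0.5850+0.2000  ⇒  S_min = 2677/1600 m

S_min = 2677/1600 m = 1.6731 m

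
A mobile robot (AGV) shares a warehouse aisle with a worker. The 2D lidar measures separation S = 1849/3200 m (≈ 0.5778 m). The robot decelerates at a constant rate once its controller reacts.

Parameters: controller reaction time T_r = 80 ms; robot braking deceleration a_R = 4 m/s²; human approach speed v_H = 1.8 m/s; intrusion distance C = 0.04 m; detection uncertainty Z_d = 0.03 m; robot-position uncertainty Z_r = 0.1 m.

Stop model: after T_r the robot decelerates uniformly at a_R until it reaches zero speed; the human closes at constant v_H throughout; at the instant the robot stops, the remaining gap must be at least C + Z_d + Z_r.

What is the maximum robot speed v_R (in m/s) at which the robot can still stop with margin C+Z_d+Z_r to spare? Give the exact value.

quadratic (1/8)·v² + (53/100)·v + (-4221/16000) = 0
  disc = (53/100)² − 4·(1/8)·(-4221/16000) = 66049/160000 ; √disc = 257/400
  v_R = (−(53/100) + 257/400) / (2·(1/8)) = 9/20 m/s
check:
T_s = v_R/a_R = (9/20)/4 = 0.1125 s
reaction-phase robot travel = 0.4500·0.0800 = 0.0360 m
robot under decel: 0.4500²/(2·4.0000) = 0.0253 m
human closes 1.8000·0.1925 = 0.3465 m
C+Z_d+Z_r = 0.0400+0.0300+0.1000 = 0.1700 m
sum ≈ 0.0360+0.0253+0.3465+0.1700 ≈ 0.5778 m = S ✓

v_R_max = 9/20 m/s = 0.4500 m/s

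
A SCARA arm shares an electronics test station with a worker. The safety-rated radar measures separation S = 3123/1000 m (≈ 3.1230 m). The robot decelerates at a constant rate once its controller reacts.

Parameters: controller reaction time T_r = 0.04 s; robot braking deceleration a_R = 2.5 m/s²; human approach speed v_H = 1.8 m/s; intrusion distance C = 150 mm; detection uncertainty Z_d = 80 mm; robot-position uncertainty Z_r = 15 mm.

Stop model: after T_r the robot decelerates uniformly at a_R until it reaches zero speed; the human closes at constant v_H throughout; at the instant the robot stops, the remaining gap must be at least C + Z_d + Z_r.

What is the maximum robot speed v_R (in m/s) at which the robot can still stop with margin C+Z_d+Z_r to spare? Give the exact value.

at the boundary: (1/5)·v² + (19/25)·v + (-1403/500) = 0
  disc = (19/25)² − 4·(1/5)·(-1403/500) = 1764/625 ; √disc = 42/25
  v_R = (−(19/25) + 42/25) / (2·(1/5)) = 23/10 m/s
check:
braking lasts T_s = (23/10)/(5/2) = 0.9200 s
reaction-phase robot travel = 2.3000·0.0400 = 0.0920 m
robot under decel: 2.3000²/(2·2.5000) = 1.0580 m
human closes 1.8000·0.9600 = 1.7280 m
residual clearance needed = 0.1500+0.0800+0.0150 = 0.2450 m
sum ≈ 0.0920+1.0580+1.7280+0.2450 ≈ 3.1230 m = S ✓

v_R_max = 23/10 m/s = 2.3000 m/s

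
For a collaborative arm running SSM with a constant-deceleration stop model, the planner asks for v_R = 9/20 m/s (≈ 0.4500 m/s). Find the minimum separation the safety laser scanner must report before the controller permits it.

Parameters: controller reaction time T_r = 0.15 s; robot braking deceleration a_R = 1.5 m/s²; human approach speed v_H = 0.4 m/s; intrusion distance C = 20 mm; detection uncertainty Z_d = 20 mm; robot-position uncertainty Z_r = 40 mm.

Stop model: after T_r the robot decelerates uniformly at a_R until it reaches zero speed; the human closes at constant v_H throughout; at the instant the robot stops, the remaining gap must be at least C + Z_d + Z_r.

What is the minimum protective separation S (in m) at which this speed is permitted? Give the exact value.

S_min = 79/200 m = 0.3950 m

T_s = v_R/a_R = (9/20)/(3/2) = 0.3000 s
reaction-phase robot travel = 0.4500·0.1500 = 0.0675 m
robot under decel: 0.4500²/(2·1.5000) = 0.0675 m
person approaches 0.4000·(0.1500+0.3000) = 0.1800 m
margins: 0.0200+0.0200+0.0400 = 0.0800 m
S_min ≈ 0.0675+0.0675+0.1800+0.0800  ⇒  S_min = 79/200 m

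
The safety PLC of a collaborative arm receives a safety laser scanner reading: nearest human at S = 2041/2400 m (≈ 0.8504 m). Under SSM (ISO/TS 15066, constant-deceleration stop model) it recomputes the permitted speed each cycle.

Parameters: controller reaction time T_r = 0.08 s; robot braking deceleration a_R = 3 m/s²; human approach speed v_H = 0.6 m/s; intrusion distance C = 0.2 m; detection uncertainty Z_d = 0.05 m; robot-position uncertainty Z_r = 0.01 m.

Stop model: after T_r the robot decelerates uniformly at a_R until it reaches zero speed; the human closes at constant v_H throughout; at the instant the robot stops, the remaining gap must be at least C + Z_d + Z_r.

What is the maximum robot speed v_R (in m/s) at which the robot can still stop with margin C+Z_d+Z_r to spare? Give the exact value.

at the boundary: (1/6)·v² + (7/25)·v + (-6509/12000) = 0
  disc = (7/25)² − 4·(1/6)·(-6509/12000) = 39601/90000 ; √disc = 199/300
  v_R = (−(7/25) + 199/300) / (2·(1/6)) = 23/20 m/s
check:
braking lasts T_s = (23/20)/3 = 0.3833 s
reaction-phase robot travel = 1.1500·0.0800 = 0.0920 m
robot under decel: 1.1500²/(2·3.0000) = 0.2204 m
human over T_r+T_s: 0.6000·(0.0800+0.3833) = 0.2780 m
margins: 0.2000+0.0500+0.0100 = 0.2600 m
sum ≈ 0.0920+0.2204+0.2780+0.2600 ≈ 0.8504 m = S ✓

v_R_max = 23/20 m/s = 1.1500 m/s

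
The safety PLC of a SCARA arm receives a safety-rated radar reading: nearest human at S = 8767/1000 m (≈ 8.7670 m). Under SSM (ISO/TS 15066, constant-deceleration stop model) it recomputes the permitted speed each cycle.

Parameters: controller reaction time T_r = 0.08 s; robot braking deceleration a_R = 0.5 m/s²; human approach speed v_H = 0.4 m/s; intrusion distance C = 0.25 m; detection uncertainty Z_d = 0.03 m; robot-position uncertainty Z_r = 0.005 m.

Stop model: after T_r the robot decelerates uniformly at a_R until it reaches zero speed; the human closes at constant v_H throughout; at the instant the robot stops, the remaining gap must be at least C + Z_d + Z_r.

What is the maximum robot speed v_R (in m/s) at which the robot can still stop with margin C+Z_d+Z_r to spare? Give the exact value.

v_R_max = 5/2 m/s = 2.5000 m/s

at the boundary: (1)·v² + (22/25)·v + (-169/20) = 0
  disc = (22/25)² − 4·(1)·(-169/20) = 21609/625 ; √disc = 147/25
  v_R = (−(22/25) + 147/25) / (2·(1)) = 5/2 m/s
check:
stop time T_s = (5/2)/(1/2) = 5.0000 s
robot in T_r: 2.5000·0.0800 = 0.2000 m
robot covers 2.5000·5.0000 − ½·0.5000·5.0000² = 6.2500 m while stopping
human closes 0.4000·5.0800 = 2.0320 m
residual clearance needed = 0.2500+0.0300+0.0050 = 0.2850 m
sum ≈ 0.2000+6.2500+2.0320+0.2850 ≈ 8.7670 m = S ✓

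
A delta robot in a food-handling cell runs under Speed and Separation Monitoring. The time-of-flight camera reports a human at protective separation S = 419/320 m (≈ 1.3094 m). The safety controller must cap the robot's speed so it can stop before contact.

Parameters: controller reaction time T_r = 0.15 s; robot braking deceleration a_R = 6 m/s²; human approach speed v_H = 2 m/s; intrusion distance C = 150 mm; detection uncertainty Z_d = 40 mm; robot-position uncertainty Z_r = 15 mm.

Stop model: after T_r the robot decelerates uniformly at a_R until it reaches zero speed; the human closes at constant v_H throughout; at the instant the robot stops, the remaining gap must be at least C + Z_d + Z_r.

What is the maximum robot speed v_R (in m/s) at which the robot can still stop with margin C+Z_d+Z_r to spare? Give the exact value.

v_R_max = 27/20 m/s = 1.3500 m/s

at the boundary: (1/12)·v² + (29/60)·v + (-1287/1600) = 0
  disc = (29/60)² − 4·(1/12)·(-1287/1600) = 289/576 ; √disc = 17/24
  v_R = (−(29/60) + 17/24) / (2·(1/12)) = 27/20 m/s
check:
braking lasts T_s = (27/20)/6 = 0.2250 s
robot covers v_R·T_r = 1.3500·0.1500 = 0.2025 m before braking
robot under decel: 1.3500²/(2·6.0000) = 0.1519 m
person approaches 2.0000·(0.1500+0.2250) = 0.7500 m
margins: 0.1500+0.0400+0.0150 = 0.2050 m
sum ≈ 0.2025+0.1519+0.7500+0.2050 ≈ 1.3094 m = S ✓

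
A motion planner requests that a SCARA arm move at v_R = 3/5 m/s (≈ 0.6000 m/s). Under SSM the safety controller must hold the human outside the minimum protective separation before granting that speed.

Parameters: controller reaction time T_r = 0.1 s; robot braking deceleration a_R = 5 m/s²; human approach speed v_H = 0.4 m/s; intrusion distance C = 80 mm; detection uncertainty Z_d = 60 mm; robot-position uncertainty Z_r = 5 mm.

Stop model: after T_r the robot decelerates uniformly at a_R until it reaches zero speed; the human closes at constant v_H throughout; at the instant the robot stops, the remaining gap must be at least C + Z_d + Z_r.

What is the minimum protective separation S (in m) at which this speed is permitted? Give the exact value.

S_min = 329/1000 m = 0.3290 m

stop time T_s = (3/5)/5 = 0.1200 s
reaction-phase robot travel = 0.6000·0.1000 = 0.0600 m
robot under decel: 0.6000²/(2·5.0000) = 0.0360 m
human over T_r+T_s: 0.4000·(0.1000+0.1200) = 0.0880 m
residual clearance needed = 0.0800+0.0600+0.0050 = 0.1450 m
S_min ≈ 0.0600+0.0360+0.0880+0.1450  ⇒  S_min = 329/1000 m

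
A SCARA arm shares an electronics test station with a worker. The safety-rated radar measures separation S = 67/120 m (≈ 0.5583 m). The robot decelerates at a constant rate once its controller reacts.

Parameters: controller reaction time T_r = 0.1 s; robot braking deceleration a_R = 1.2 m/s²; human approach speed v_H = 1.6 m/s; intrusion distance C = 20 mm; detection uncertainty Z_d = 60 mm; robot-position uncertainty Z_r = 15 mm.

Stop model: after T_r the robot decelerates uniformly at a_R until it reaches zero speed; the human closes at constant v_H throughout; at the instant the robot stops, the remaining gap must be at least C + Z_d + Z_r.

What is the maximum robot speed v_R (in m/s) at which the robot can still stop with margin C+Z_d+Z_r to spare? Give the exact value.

v_R_max = 1/5 m/s = 0.2000 m/s

quadratic (5/12)·v² + (43/30)·v + (-91/300) = 0
  disc = (43/30)² − 4·(5/12)·(-91/300) = 64/25 ; √disc = 8/5
  v_R = (−(43/30) + 8/5) / (2·(5/12)) = 1/5 m/s
check:
braking lasts T_s = (1/5)/(6/5) = 0.1667 s
reaction-phase robot travel = 0.2000·0.1000 = 0.0200 m
robot under decel: 0.2000²/(2·1.2000) = 0.0167 m
person approaches 1.6000·(0.1000+0.1667) = 0.4267 m
residual clearance needed = 0.0200+0.0600+0.0150 = 0.0950 m
sum ≈ 0.0200+0.0167+0.4267+0.0950 ≈ 0.5583 m = S ✓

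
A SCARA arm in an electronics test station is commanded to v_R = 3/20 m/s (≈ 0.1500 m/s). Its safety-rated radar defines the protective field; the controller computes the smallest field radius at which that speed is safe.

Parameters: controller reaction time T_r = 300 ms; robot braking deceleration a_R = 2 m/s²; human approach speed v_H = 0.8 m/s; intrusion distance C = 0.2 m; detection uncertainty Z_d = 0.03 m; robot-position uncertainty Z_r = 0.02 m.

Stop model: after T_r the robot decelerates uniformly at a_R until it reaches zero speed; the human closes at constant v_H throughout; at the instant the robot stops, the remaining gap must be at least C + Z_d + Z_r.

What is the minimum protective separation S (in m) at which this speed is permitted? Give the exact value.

S_min = 961/1600 m = 0.6006 m

braking lasts T_s = (3/20)/2 = 0.0750 s
robot covers v_R·T_r = 0.1500·0.3000 = 0.0450 m before braking
robot covers 0.1500·0.0750 − ½·2.0000·0.0750² = 0.0056 m while stopping
human over T_r+T_s: 0.8000·(0.3000+0.0750) = 0.3000 m
margins: 0.2000+0.0300+0.0200 = 0.2500 m
S_min ≈ 0.0450+0.0056+0.3000+0.2500  ⇒  S_min = 961/1600 m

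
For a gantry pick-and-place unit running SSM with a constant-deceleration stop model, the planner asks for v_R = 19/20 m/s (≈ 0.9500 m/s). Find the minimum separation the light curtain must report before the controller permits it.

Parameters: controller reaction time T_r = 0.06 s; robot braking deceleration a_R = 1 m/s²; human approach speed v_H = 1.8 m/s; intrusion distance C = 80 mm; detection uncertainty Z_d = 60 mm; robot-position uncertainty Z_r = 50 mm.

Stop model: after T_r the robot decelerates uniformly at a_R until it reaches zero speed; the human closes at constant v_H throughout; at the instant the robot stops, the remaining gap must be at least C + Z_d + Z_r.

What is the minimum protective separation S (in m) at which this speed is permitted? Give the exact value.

S_min = 2013/800 m = 2.5162 m

stop time T_s = (19/20)/1 = 0.9500 s
robot in T_r: 0.9500·0.0600 = 0.0570 m
robot covers 0.9500·0.9500 − ½·1.0000·0.9500² = 0.4512 m while stopping
person approaches 1.8000·(0.0600+0.9500) = 1.8180 m
margins: 0.0800+0.0600+0.0500 = 0.1900 m
S_min ≈ 0.0570+0.4512+1.8180+0.1900  ⇒  S_min = 2013/800 m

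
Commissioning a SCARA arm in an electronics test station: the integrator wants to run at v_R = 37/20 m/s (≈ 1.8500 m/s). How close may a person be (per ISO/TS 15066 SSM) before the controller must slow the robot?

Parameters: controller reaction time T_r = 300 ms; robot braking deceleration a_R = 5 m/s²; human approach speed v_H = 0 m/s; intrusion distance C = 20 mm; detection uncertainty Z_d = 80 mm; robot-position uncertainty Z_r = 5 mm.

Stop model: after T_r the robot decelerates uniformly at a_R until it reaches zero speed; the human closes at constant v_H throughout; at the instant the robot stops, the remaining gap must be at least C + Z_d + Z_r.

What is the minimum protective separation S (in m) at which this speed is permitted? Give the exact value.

S_min = 4009/4000 m = 1.0023 m

T_s = v_R/a_R = (37/20)/5 = 0.3700 s
robot covers v_R·T_r = 1.8500·0.3000 = 0.5550 m before braking
robot under decel: 1.8500²/(2·5.0000) = 0.3422 m
human over T_r+T_s: 0.0000·(0.3000+0.3700) = 0.0000 m
C+Z_d+Z_r = 0.0200+0.0800+0.0050 = 0.1050 m
S_min ≈ 0.5550+0.3422+0.0000+0.1050  ⇒  S_min = 4009/4000 m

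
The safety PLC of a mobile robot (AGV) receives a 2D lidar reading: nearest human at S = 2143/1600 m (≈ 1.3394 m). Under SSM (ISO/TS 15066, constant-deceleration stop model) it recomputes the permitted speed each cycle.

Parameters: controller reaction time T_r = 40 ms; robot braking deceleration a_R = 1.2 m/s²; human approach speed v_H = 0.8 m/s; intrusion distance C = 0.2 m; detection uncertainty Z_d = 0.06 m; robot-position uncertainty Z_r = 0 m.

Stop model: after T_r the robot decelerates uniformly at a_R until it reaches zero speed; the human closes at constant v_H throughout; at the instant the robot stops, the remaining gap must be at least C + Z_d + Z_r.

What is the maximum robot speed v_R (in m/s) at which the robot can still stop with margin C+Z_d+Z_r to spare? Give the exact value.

quadratic (5/12)·v² + (53/75)·v + (-8379/8000) = 0
  disc = (53/75)² − 4·(5/12)·(-8379/8000) = 808201/360000 ; √disc = 899/600
  v_R = (−(53/75) + 899/600) / (2·(5/12)) = 19/20 m/s
check:
T_s = v_R/a_R = (19/20)/(6/5) = 0.7917 s
reaction-phase robot travel = 0.9500·0.0400 = 0.0380 m
braking distance = 0.9500²/(2·1.2000) = 0.3760 m
person approaches 0.8000·(0.0400+0.7917) = 0.6653 m
margins: 0.2000+0.0600+0.0000 = 0.2600 m
sum ≈ 0.0380+0.3760+0.6653+0.2600 ≈ 1.3394 m = S ✓

v_R_max = 19/20 m/s = 0.9500 m/s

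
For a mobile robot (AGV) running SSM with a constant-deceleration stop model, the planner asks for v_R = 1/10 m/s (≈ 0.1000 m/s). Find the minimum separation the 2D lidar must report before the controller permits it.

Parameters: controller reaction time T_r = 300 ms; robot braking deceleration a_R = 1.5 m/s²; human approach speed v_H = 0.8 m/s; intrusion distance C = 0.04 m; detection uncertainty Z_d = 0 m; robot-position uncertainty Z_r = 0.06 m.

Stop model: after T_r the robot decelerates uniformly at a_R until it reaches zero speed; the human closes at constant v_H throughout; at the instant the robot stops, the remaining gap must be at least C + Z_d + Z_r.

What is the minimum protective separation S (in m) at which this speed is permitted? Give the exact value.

stop time T_s = (1/10)/(3/2) = 0.0667 s
robot in T_r: 0.1000·0.3000 = 0.0300 m
braking distance = 0.1000²/(2·1.5000) = 0.0033 m
human closes 0.8000·0.3667 = 0.2933 m
C+Z_d+Z_r = 0.0400+0.0000+0.0600 = 0.1000 m
S_min ≈ 0.0300+0.0033+0.2933+0.1000  ⇒  S_min = 32/75 m

S_min = 32/75 m = 0.4267 m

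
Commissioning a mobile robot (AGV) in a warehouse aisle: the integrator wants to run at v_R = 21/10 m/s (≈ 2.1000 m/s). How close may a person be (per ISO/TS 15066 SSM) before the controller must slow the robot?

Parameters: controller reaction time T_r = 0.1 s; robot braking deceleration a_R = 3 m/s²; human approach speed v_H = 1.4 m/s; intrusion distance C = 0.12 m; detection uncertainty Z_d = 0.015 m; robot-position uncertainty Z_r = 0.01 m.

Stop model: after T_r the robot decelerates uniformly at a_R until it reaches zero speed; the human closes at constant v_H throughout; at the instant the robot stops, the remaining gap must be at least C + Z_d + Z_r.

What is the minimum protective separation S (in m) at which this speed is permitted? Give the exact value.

T_s = v_R/a_R = (21/10)/3 = 0.7000 s
robot in T_r: 2.1000·0.1000 = 0.2100 m
braking distance = 2.1000²/(2·3.0000) = 0.7350 m
human closes 1.4000·0.8000 = 1.1200 m
C+Z_d+Z_r = 0.1200+0.0150+0.0100 = 0.1450 m
S_min ≈ 0.2100+0.7350+1.1200+0.1450  ⇒  S_min = 221/100 m

S_min = 221/100 m = 2.2100 m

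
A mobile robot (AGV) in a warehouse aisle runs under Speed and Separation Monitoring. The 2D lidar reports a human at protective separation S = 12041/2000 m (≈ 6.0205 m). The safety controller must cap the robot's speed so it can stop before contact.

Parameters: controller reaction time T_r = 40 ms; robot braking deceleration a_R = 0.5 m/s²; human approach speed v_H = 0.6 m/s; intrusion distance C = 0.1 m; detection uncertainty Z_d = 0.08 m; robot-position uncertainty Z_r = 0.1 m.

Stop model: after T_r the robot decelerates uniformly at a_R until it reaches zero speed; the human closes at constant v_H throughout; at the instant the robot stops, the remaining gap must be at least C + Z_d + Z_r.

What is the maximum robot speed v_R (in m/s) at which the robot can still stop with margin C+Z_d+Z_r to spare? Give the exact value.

v_R_max = 37/20 m/s = 1.8500 m/s

collect terms ⇒ (1)·v_R² + (31/25)·v_R + (-11433/2000) = 0
  disc = (31/25)² − 4·(1)·(-11433/2000) = 61009/2500 ; √disc = 247/50
  v_R = (−(31/25) + 247/50) / (2·(1)) = 37/20 m/s
check:
braking lasts T_s = (37/20)/(1/2) = 3.7000 s
robot covers v_R·T_r = 1.8500·0.0400 = 0.0740 m before braking
robot covers 1.8500·3.7000 − ½·0.5000·3.7000² = 3.4225 m while stopping
human over T_r+T_s: 0.6000·(0.0400+3.7000) = 2.2440 m
C+Z_d+Z_r = 0.1000+0.0800+0.1000 = 0.2800 m
sum ≈ 0.0740+3.4225+2.2440+0.2800 ≈ 6.0205 m = S ✓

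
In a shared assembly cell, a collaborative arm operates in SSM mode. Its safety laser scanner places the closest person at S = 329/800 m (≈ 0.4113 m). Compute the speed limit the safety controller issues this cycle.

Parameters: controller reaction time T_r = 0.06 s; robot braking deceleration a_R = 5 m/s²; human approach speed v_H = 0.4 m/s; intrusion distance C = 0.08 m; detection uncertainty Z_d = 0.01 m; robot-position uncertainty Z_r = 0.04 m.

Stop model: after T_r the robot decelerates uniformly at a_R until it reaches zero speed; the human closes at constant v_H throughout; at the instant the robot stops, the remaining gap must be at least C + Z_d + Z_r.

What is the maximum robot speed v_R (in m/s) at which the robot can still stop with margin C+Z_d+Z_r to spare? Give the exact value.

at the boundary: (1/10)·v² + (7/50)·v + (-1029/4000) = 0
  disc = (7/50)² − 4·(1/10)·(-1029/4000) = 49/400 ; √disc = 7/20
  v_R = (−(7/50) + 7/20) / (2·(1/10)) = 21/20 m/s
check:
T_s = v_R/a_R = (21/20)/5 = 0.2100 s
robot in T_r: 1.0500·0.0600 = 0.0630 m
robot under decel: 1.0500²/(2·5.0000) = 0.1103 m
person approaches 0.4000·(0.0600+0.2100) = 0.1080 m
residual clearance needed = 0.0800+0.0100+0.0400 = 0.1300 m
sum ≈ 0.0630+0.1103+0.1080+0.1300 ≈ 0.4113 m = S ✓

v_R_max = 21/20 m/s = 1.0500 m/s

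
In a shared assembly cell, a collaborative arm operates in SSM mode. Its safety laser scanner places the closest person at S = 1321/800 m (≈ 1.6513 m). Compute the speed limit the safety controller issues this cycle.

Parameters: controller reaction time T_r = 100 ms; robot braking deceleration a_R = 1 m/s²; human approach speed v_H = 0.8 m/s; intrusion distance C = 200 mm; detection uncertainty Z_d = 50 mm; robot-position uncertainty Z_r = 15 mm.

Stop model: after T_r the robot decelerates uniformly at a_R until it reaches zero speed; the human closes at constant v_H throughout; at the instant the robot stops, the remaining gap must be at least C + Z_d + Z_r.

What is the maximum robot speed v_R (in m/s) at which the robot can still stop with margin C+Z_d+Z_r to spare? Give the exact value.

v_R_max = 19/20 m/s = 0.9500 m/s

at the boundary: (1/2)·v² + (9/10)·v + (-209/160) = 0
  disc = (9/10)² − 4·(1/2)·(-209/160) = 1369/400 ; √disc = 37/20
  v_R = (−(9/10) + 37/20) / (2·(1/2)) = 19/20 m/s
check:
braking lasts T_s = (19/20)/1 = 0.9500 s
reaction-phase robot travel = 0.9500·0.1000 = 0.0950 m
robot under decel: 0.9500²/(2·1.0000) = 0.4512 m
person approaches 0.8000·(0.1000+0.9500) = 0.8400 m
margins: 0.2000+0.0500+0.0150 = 0.2650 m
sum ≈ 0.0950+0.4512+0.8400+0.2650 ≈ 1.6513 m = S ✓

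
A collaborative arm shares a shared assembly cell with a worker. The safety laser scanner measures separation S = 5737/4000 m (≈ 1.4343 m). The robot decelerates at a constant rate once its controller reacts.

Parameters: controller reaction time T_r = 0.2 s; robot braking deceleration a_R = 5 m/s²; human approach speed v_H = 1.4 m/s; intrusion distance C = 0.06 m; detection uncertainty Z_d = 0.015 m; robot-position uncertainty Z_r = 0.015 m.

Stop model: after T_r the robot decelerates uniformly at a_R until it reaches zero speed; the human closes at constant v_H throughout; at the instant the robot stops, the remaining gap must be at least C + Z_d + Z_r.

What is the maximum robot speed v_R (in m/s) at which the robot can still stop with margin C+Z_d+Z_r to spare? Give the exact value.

collect terms ⇒ (1/10)·v_R² + (12/25)·v_R + (-4257/4000) = 0
  disc = (12/25)² − 4·(1/10)·(-4257/4000) = 6561/10000 ; √disc = 81/100
  v_R = (−(12/25) + 81/100) / (2·(1/10)) = 33/20 m/s
check:
T_s = v_R/a_R = (33/20)/5 = 0.3300 s
robot covers v_R·T_r = 1.6500·0.2000 = 0.3300 m before braking
braking distance = 1.6500²/(2·5.0000) = 0.2722 m
human closes 1.4000·0.5300 = 0.7420 m
residual clearance needed = 0.0600+0.0150+0.0150 = 0.0900 m
sum ≈ 0.3300+0.2722+0.7420+0.0900 ≈ 1.4343 m = S ✓

v_R_max = 33/20 m/s = 1.6500 m/s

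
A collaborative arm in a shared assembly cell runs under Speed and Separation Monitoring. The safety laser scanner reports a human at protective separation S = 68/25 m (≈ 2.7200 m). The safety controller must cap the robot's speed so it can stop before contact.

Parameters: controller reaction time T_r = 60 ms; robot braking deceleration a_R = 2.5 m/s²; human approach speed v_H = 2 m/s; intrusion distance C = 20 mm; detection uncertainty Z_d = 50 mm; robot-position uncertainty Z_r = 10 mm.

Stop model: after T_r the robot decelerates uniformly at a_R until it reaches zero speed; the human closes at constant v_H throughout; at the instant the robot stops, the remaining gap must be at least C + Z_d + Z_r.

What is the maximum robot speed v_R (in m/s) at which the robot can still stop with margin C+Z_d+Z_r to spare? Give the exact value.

v_R_max = 2 m/s = 2.0000 m/s

quadratic (1/5)·v² + (43/50)·v + (-63/25) = 0
  disc = (43/50)² − 4·(1/5)·(-63/25) = 6889/2500 ; √disc = 83/50
  v_R = (−(43/50) + 83/50) / (2·(1/5)) = 2 m/s
check:
braking lasts T_s = 2/(5/2) = 0.8000 s
robot in T_r: 2.0000·0.0600 = 0.1200 m
braking distance = 2.0000²/(2·2.5000) = 0.8000 m
person approaches 2.0000·(0.0600+0.8000) = 1.7200 m
C+Z_d+Z_r = 0.0200+0.0500+0.0100 = 0.0800 m
sum ≈ 0.1200+0.8000+1.7200+0.0800 ≈ 2.7200 m = S ✓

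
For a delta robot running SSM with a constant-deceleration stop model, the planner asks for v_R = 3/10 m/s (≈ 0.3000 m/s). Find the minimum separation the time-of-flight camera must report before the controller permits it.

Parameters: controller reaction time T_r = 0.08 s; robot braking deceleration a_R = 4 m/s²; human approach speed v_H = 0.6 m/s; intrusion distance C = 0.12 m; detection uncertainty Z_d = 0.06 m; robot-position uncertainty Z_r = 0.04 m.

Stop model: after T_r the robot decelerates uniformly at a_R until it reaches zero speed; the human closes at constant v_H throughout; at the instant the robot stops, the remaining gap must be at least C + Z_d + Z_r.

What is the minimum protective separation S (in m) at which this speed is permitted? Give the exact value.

S_min = 1393/4000 m = 0.3483 m

stop time T_s = (3/10)/4 = 0.0750 s
robot covers v_R·T_r = 0.3000·0.0800 = 0.0240 m before braking
braking distance = 0.3000²/(2·4.0000) = 0.0112 m
person approaches 0.6000·(0.0800+0.0750) = 0.0930 m
residual clearance needed = 0.1200+0.0600+0.0400 = 0.2200 m
S_min ≈ 0.0240+0.0112+0.0930+0.2200  ⇒  S_min = 1393/4000 m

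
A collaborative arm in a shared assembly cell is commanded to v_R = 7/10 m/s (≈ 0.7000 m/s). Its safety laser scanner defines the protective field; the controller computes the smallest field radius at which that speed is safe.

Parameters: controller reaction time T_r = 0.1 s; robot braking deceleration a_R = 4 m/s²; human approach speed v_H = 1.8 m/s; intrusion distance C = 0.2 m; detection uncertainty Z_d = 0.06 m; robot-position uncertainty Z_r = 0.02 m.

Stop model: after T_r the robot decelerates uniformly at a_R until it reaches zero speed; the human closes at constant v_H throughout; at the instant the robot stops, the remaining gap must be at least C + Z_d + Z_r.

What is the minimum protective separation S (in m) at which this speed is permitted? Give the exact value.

S_min = 29/32 m = 0.9062 m

T_s = v_R/a_R = (7/10)/4 = 0.1750 s
robot covers v_R·T_r = 0.7000·0.1000 = 0.0700 m before braking
robot under decel: 0.7000²/(2·4.0000) = 0.0612 m
human over T_r+T_s: 1.8000·(0.1000+0.1750) = 0.4950 m
margins: 0.2000+0.0600+0.0200 = 0.2800 m
S_min ≈ 0.0700+0.0612+0.4950+0.2800  ⇒  S_min = 29/32 m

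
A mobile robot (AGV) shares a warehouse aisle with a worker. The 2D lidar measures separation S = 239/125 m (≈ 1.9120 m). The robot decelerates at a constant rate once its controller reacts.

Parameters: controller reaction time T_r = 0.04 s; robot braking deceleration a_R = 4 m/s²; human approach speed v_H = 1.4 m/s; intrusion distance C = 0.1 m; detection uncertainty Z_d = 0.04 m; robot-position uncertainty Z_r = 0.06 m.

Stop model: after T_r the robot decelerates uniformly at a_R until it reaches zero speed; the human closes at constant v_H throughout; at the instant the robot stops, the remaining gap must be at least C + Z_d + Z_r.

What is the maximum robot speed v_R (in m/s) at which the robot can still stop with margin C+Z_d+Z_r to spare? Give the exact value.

at the boundary: (1/8)·v² + (39/100)·v + (-207/125) = 0
  disc = (39/100)² − 4·(1/8)·(-207/125) = 9801/10000 ; √disc = 99/100
  v_R = (−(39/100) + 99/100) / (2·(1/8)) = 12/5 m/s
check:
T_s = v_R/a_R = (12/5)/4 = 0.6000 s
reaction-phase robot travel = 2.4000·0.0400 = 0.0960 m
robot under decel: 2.4000²/(2·4.0000) = 0.7200 m
person approaches 1.4000·(0.0400+0.6000) = 0.8960 m
C+Z_d+Z_r = 0.1000+0.0400+0.0600 = 0.2000 m
sum ≈ 0.0960+0.7200+0.8960+0.2000 ≈ 1.9120 m = S ✓

v_R_max = 12/5 m/s = 2.4000 m/s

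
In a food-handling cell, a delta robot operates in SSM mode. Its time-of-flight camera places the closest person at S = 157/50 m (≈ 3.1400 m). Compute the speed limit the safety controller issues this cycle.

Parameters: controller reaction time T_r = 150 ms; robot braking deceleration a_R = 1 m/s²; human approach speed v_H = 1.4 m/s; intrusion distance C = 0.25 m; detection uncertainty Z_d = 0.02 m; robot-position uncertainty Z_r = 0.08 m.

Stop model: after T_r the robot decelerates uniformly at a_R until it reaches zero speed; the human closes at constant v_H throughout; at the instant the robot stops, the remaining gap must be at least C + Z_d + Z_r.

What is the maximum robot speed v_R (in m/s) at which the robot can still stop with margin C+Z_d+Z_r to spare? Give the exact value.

v_R_max = 6/5 m/s = 1.2000 m/s

collect terms ⇒ (1/2)·v_R² + (31/20)·v_R + (-129/50) = 0
  disc = (31/20)² − 4·(1/2)·(-129/50) = 121/16 ; √disc = 11/4
  v_R = (−(31/20) + 11/4) / (2·(1/2)) = 6/5 m/s
check:
T_s = v_R/a_R = (6/5)/1 = 1.2000 s
robot in T_r: 1.2000·0.1500 = 0.1800 m
robot under decel: 1.2000²/(2·1.0000) = 0.7200 m
human over T_r+T_s: 1.4000·(0.1500+1.2000) = 1.8900 m
margins: 0.2500+0.0200+0.0800 = 0.3500 m
sum ≈ 0.1800+0.7200+1.8900+0.3500 ≈ 3.1400 m = S ✓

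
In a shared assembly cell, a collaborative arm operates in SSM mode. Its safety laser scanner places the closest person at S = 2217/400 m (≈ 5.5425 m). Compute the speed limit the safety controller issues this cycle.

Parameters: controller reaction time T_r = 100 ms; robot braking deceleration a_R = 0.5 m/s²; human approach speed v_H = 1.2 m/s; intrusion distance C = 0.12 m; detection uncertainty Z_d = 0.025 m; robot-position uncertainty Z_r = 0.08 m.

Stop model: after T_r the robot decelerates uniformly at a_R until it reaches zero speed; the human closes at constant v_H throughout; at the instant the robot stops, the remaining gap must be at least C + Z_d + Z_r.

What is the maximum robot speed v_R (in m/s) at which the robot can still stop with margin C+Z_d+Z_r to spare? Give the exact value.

quadratic (1)·v² + (5/2)·v + (-2079/400) = 0
  disc = (5/2)² − 4·(1)·(-2079/400) = 676/25 ; √disc = 26/5
  v_R = (−(5/2) + 26/5) / (2·(1)) = 27/20 m/s
check:
T_s = v_R/a_R = (27/20)/(1/2) = 2.7000 s
robot in T_r: 1.3500·0.1000 = 0.1350 m
robot covers 1.3500·2.7000 − ½·0.5000·2.7000² = 1.8225 m while stopping
human over T_r+T_s: 1.2000·(0.1000+2.7000) = 3.3600 m
residual clearance needed = 0.1200+0.0250+0.0800 = 0.2250 m
sum ≈ 0.1350+1.8225+3.3600+0.2250 ≈ 5.5425 m = S ✓

v_R_max = 27/20 m/s = 1.3500 m/s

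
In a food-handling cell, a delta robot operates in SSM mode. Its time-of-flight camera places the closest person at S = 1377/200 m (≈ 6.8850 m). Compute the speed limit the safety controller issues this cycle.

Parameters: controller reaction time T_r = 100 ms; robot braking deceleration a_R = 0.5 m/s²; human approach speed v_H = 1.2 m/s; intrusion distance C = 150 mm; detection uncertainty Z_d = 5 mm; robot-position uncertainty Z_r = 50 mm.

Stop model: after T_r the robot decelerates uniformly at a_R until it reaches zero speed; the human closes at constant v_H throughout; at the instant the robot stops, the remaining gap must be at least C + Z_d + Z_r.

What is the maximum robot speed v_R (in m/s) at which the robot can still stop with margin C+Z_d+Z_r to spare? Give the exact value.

v_R_max = 8/5 m/s = 1.6000 m/s

at the boundary: (1)·v² + (5/2)·v + (-164/25) = 0
  disc = (5/2)² − 4·(1)·(-164/25) = 3249/100 ; √disc = 57/10
  v_R = (−(5/2) + 57/10) / (2·(1)) = 8/5 m/s
check:
T_s = v_R/a_R = (8/5)/(1/2) = 3.2000 s
robot in T_r: 1.6000·0.1000 = 0.1600 m
robot under decel: 1.6000²/(2·0.5000) = 2.5600 m
human over T_r+T_s: 1.2000·(0.1000+3.2000) = 3.9600 m
margins: 0.1500+0.0050+0.0500 = 0.2050 m
sum ≈ 0.1600+2.5600+3.9600+0.2050 ≈ 6.8850 m = S ✓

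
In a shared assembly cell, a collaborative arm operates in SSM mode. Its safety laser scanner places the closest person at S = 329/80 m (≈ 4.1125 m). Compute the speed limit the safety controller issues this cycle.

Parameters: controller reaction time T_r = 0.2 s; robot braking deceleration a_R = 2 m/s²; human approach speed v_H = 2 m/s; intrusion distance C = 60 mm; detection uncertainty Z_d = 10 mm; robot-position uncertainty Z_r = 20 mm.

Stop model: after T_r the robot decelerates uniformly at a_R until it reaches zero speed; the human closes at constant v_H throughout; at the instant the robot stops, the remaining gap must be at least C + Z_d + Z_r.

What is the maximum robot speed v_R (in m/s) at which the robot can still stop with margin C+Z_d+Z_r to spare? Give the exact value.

v_R_max = 21/10 m/s = 2.1000 m/s

at the boundary: (1/4)·v² + (6/5)·v + (-1449/400) = 0
  disc = (6/5)² − 4·(1/4)·(-1449/400) = 81/16 ; √disc = 9/4
  v_R = (−(6/5) + 9/4) / (2·(1/4)) = 21/10 m/s
check:
braking lasts T_s = (21/10)/2 = 1.0500 s
robot in T_r: 2.1000·0.2000 = 0.4200 m
robot covers 2.1000·1.0500 − ½·2.0000·1.0500² = 1.1025 m while stopping
human closes 2.0000·1.2500 = 2.5000 m
C+Z_d+Z_r = 0.0600+0.0100+0.0200 = 0.0900 m
sum ≈ 0.4200+1.1025+2.5000+0.0900 ≈ 4.1125 m = S ✓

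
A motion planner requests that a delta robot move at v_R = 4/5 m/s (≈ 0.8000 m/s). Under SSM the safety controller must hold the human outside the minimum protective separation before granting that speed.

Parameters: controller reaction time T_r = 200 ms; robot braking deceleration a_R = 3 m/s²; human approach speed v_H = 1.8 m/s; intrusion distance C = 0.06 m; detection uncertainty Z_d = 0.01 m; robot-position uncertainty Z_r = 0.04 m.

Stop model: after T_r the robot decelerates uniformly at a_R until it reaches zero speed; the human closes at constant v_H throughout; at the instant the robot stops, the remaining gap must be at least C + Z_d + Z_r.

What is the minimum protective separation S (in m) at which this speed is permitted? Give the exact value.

stop time T_s = (4/5)/3 = 0.2667 s
robot covers v_R·T_r = 0.8000·0.2000 = 0.1600 m before braking
robot under decel: 0.8000²/(2·3.0000) = 0.1067 m
human over T_r+T_s: 1.8000·(0.2000+0.2667) = 0.8400 m
margins: 0.0600+0.0100+0.0400 = 0.1100 m
S_min ≈ 0.1600+0.1067+0.8400+0.1100  ⇒  S_min = 73/60 m

S_min = 73/60 m = 1.2167 m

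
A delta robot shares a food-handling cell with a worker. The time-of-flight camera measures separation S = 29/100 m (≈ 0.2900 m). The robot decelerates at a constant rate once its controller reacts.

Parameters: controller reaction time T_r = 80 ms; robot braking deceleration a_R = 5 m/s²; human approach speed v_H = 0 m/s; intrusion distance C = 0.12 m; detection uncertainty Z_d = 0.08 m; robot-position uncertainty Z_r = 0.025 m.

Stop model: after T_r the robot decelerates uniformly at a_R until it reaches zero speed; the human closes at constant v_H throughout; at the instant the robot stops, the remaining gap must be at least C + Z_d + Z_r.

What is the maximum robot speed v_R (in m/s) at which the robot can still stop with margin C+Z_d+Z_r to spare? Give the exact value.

v_R_max = 1/2 m/s = 0.5000 m/s

quadratic (1/10)·v² + (2/25)·v + (-13/200) = 0
  disc = (2/25)² − 4·(1/10)·(-13/200) = 81/2500 ; √disc = 9/50
  v_R = (−(2/25) + 9/50) / (2·(1/10)) = 1/2 m/s
check:
braking lasts T_s = (1/2)/5 = 0.1000 s
robot covers v_R·T_r = 0.5000·0.0800 = 0.0400 m before braking
braking distance = 0.5000²/(2·5.0000) = 0.0250 m
person approaches 0.0000·(0.0800+0.1000) = 0.0000 m
margins: 0.1200+0.0800+0.0250 = 0.2250 m
sum ≈ 0.0400+0.0250+0.0000+0.2250 ≈ 0.2900 m = S ✓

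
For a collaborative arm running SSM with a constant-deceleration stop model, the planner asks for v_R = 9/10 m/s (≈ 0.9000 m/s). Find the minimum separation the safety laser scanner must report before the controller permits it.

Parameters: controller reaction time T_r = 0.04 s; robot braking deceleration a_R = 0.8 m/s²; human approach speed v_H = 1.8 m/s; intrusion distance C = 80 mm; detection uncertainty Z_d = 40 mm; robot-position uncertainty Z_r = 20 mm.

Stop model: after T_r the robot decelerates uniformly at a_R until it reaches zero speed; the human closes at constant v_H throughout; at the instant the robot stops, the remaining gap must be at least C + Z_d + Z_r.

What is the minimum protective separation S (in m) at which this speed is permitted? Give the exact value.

braking lasts T_s = (9/10)/(4/5) = 1.1250 s
reaction-phase robot travel = 0.9000·0.0400 = 0.0360 m
braking distance = 0.9000²/(2·0.8000) = 0.5062 m
human closes 1.8000·1.1650 = 2.0970 m
margins: 0.0800+0.0400+0.0200 = 0.1400 m
S_min ≈ 0.0360+0.5062+2.0970+0.1400  ⇒  S_min = 11117/4000 m

S_min = 11117/4000 m = 2.7793 m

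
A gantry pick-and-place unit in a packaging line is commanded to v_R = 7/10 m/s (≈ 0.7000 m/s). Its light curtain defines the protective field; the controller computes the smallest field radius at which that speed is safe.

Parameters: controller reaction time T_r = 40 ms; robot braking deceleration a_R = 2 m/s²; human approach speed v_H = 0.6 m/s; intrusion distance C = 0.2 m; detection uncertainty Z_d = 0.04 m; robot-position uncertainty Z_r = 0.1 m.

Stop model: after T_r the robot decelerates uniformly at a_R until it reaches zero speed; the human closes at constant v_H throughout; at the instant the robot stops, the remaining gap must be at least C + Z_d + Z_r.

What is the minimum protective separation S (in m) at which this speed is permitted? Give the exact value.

S_min = 1449/2000 m = 0.7245 m

braking lasts T_s = (7/10)/2 = 0.3500 s
robot covers v_R·T_r = 0.7000·0.0400 = 0.0280 m before braking
robot covers 0.7000·0.3500 − ½·2.0000·0.3500² = 0.1225 m while stopping
human closes 0.6000·0.3900 = 0.2340 m
residual clearance needed = 0.2000+0.0400+0.1000 = 0.3400 m
S_min ≈ 0.0280+0.1225+0.2340+0.3400  ⇒  S_min = 1449/2000 m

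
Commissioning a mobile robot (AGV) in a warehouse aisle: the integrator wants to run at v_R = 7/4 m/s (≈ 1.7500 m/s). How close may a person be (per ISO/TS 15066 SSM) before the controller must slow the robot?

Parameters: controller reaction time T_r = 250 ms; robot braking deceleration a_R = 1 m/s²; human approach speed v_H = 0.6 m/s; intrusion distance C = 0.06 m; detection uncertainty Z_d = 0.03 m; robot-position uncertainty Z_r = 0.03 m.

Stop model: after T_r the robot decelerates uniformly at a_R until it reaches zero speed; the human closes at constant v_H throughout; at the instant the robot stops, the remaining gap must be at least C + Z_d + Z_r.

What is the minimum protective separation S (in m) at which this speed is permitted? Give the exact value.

stop time T_s = (7/4)/1 = 1.7500 s
robot in T_r: 1.7500·0.2500 = 0.4375 m
braking distance = 1.7500²/(2·1.0000) = 1.5312 m
human closes 0.6000·2.0000 = 1.2000 m
C+Z_d+Z_r = 0.0600+0.0300+0.0300 = 0.1200 m
S_min ≈ 0.4375+1.5312+1.2000+0.1200  ⇒  S_min = 2631/800 m

S_min = 2631/800 m = 3.2887 m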